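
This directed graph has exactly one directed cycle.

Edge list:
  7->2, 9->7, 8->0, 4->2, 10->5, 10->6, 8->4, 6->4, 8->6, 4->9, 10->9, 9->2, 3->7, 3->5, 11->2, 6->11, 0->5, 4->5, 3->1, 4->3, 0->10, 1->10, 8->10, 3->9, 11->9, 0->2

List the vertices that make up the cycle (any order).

1, 3, 4, 6, 10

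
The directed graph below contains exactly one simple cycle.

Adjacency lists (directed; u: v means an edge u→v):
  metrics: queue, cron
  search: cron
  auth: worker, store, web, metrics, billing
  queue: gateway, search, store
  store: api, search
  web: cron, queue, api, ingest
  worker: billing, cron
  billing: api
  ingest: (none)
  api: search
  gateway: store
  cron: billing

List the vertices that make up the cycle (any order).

api, cron, search, billing

DFS with gray/black marking from cron:
cron gray
  billing gray
    api gray
      search gray
        search→cron: cron is gray → back edge
Back edge closes the cycle cron → billing → api → search → cron; its vertices are {api, cron, search, billing}.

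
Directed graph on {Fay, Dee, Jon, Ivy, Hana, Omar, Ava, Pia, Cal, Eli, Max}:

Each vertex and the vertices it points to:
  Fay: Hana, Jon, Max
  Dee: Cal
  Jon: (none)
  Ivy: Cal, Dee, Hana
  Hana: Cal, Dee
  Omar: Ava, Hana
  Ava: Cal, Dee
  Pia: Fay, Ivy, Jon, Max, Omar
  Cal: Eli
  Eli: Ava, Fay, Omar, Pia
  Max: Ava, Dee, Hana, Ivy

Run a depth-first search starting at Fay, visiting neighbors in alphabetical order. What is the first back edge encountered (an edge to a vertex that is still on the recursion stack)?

Ava→Cal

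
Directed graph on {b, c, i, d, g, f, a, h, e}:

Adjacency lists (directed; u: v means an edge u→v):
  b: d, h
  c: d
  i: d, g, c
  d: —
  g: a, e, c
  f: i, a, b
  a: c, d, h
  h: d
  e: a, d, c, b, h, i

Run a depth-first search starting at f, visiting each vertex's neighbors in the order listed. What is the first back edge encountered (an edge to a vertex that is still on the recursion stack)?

DFS from f (visiting each vertex's neighbors in the order listed); mark gray on enter, black on exit:
f gray
  i gray
    d gray
    d black
    g gray
      a gray
        c gray
          c→d: d black — skip
        c black
        a→d: d black — skip
        h gray
          h→d: d black — skip
        h black
      a black
      e gray
        e→a: a black — skip
        e→d: d black — skip
        e→c: c black — skip
        b gray
          b→d: d black — skip
          b→h: h black — skip
        b black
        e→h: h black — skip
        e→i: i is gray → back edge
First back edge: e → i.

e->i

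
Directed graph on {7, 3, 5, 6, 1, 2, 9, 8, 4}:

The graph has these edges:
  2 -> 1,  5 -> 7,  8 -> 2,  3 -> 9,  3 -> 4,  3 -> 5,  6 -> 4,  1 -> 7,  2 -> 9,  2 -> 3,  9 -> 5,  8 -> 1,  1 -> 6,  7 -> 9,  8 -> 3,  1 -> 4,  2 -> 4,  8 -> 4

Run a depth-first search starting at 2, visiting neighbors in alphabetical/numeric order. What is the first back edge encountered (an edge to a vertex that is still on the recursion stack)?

5→7

DFS from 2 (visiting neighbors in alphabetical/numeric order); mark gray on enter, black on exit:
2 gray
  1 gray
    4 gray
    4 black
    6 gray
      6→4: 4 black — skip
    6 black
    7 gray
      9 gray
        5 gray
          5→7: 7 is gray → back edge
First back edge: 5 → 7.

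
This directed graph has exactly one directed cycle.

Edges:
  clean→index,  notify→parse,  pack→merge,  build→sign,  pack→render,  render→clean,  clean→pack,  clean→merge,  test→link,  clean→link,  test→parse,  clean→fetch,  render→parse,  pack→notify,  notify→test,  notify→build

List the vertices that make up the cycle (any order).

pack, clean, render

DFS with gray/black marking from pack:
pack gray
  merge gray
  merge black
  render gray
    parse gray
    parse black
    clean gray
      index gray
      index black
      clean→pack: pack is gray → back edge
Back edge closes the cycle pack → render → clean → pack; its vertices are {pack, clean, render}.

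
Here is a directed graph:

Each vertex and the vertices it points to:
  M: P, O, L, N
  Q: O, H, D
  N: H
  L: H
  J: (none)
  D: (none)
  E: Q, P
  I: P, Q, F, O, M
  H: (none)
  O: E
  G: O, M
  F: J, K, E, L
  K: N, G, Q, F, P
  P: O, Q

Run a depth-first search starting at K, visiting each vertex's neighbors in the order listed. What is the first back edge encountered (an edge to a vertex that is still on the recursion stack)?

Q->O

DFS from K (visiting each vertex's neighbors in the order listed); mark gray on enter, black on exit:
K gray
  N gray
    H gray
    H black
  N black
  G gray
    O gray
      E gray
        Q gray
          Q→O: O is gray → back edge
First back edge: Q → O.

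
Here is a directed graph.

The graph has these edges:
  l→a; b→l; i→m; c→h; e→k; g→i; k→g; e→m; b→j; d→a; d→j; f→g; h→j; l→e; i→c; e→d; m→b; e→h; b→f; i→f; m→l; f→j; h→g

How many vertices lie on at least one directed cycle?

10

A vertex is on a directed cycle iff it belongs to a strongly connected component of size ≥ 2 (or has a self-loop).
The vertices on cycles are {b, c, e, f, g, h, i, k, l, m} — 10 in total.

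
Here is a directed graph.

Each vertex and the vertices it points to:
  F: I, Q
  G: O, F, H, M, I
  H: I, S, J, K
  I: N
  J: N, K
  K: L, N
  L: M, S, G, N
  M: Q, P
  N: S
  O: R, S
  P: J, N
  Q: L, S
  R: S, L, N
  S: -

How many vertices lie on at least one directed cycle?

11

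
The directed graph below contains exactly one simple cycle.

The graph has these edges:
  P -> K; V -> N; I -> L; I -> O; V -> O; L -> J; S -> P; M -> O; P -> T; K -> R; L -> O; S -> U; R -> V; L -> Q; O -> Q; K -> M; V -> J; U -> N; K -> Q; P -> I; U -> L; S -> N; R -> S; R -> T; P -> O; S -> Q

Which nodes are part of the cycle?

DFS with gray/black marking from P:
P gray
  T gray
  T black
  K gray
    Q gray
    Q black
    R gray
      R→T: T black — skip
      S gray
        N gray
        N black
        U gray
          L gray
            J gray
            J black
            L→Q: Q black — skip
            O gray
              O→Q: Q black — skip
            O black
          L black
          U→N: N black — skip
        U black
        S→P: P is gray → back edge
Back edge closes the cycle P → K → R → S → P; its vertices are {K, P, R, S}.

K, P, R, S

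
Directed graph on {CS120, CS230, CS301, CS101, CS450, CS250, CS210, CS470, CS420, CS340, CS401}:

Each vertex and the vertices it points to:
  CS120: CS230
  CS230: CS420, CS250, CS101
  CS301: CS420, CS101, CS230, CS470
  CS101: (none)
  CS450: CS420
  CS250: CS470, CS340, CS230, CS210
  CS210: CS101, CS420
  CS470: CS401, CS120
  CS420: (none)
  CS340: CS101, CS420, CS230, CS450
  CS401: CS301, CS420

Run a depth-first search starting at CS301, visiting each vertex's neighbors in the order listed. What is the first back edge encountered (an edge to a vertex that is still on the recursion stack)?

CS401→CS301

DFS from CS301 (visiting each vertex's neighbors in the order listed); mark gray on enter, black on exit:
CS301 gray
  CS420 gray
  CS420 black
  CS101 gray
  CS101 black
  CS230 gray
    CS230→CS420: CS420 black — skip
    CS250 gray
      CS470 gray
        CS401 gray
          CS401→CS301: CS301 is gray → back edge
First back edge: CS401 → CS301.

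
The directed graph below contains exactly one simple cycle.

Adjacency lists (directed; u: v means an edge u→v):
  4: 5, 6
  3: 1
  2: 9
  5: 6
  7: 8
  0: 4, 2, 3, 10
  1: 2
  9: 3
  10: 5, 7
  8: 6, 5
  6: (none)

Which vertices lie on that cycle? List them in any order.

1, 2, 3, 9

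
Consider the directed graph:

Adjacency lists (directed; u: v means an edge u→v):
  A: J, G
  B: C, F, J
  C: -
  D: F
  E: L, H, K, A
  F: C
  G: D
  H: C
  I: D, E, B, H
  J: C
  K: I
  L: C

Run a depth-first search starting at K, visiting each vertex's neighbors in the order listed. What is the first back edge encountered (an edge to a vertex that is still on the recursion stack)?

E→K

DFS from K (visiting each vertex's neighbors in the order listed); mark gray on enter, black on exit:
K gray
  I gray
    D gray
      F gray
        C gray
        C black
      F black
    D black
    E gray
      L gray
        L→C: C black — skip
      L black
      H gray
        H→C: C black — skip
      H black
      E→K: K is gray → back edge
First back edge: E → K.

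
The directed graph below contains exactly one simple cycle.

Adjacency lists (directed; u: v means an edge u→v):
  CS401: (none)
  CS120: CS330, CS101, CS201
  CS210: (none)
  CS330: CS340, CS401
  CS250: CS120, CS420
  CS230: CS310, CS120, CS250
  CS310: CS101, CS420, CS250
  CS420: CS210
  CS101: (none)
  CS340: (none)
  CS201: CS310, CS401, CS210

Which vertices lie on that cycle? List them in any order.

CS120, CS201, CS250, CS310

DFS with gray/black marking from CS310:
CS310 gray
  CS101 gray
  CS101 black
  CS420 gray
    CS210 gray
    CS210 black
  CS420 black
  CS250 gray
    CS120 gray
      CS330 gray
        CS340 gray
        CS340 black
        CS401 gray
        CS401 black
      CS330 black
      CS120→CS101: CS101 black — skip
      CS201 gray
        CS201→CS310: CS310 is gray → back edge
Back edge closes the cycle CS310 → CS250 → CS120 → CS201 → CS310; its vertices are {CS120, CS201, CS250, CS310}.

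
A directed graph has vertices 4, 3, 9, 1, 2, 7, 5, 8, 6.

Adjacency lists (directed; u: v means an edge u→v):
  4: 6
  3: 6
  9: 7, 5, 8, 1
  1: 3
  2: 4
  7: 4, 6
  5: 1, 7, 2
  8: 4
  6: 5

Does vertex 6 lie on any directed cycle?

6 is on a cycle iff 6 can reach itself via ≥1 edge.
6 → 5 → 7 → 6 — yes.

Yes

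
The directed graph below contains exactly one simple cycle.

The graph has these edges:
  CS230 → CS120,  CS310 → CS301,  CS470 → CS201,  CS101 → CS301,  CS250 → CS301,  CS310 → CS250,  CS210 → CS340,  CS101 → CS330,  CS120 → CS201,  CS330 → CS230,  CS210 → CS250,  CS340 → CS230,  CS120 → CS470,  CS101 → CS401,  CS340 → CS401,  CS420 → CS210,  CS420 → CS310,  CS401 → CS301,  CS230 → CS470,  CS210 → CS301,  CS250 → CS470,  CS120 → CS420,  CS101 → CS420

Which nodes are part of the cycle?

DFS with gray/black marking from CS420:
CS420 gray
  CS310 gray
    CS250 gray
      CS470 gray
        CS201 gray
        CS201 black
      CS470 black
      CS301 gray
      CS301 black
    CS250 black
    CS310→CS301: CS301 black — skip
  CS310 black
  CS210 gray
    CS340 gray
      CS230 gray
        CS230→CS470: CS470 black — skip
        CS120 gray
          CS120→CS420: CS420 is gray → back edge
Back edge closes the cycle CS420 → CS210 → CS340 → CS230 → CS120 → CS420; its vertices are {CS120, CS210, CS230, CS340, CS420}.

CS120, CS210, CS230, CS340, CS420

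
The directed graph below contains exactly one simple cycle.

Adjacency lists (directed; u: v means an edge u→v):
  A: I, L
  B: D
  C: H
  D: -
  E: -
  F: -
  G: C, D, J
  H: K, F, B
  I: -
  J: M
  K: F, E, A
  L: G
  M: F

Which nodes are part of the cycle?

A, C, G, H, K, L

DFS with gray/black marking from G:
G gray
  C gray
    H gray
      K gray
        F gray
        F black
        E gray
        E black
        A gray
          I gray
          I black
          L gray
            L→G: G is gray → back edge
Back edge closes the cycle G → C → H → K → A → L → G; its vertices are {A, C, G, H, K, L}.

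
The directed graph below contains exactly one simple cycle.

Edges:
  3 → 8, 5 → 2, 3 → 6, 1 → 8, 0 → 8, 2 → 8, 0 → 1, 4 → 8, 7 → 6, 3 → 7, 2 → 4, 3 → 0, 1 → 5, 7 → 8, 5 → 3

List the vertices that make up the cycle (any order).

0, 1, 3, 5

DFS with gray/black marking from 5:
5 gray
  3 gray
    8 gray
    8 black
    0 gray
      1 gray
        1→5: 5 is gray → back edge
Back edge closes the cycle 5 → 3 → 0 → 1 → 5; its vertices are {0, 1, 3, 5}.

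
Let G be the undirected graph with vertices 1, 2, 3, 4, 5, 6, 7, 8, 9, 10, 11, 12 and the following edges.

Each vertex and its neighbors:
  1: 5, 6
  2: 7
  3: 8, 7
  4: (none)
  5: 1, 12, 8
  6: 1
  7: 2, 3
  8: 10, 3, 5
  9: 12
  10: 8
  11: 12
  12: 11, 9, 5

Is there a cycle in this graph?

DFS, tracking each vertex's parent; an edge to a visited non-parent vertex closes a cycle.
Start from 11:
visit 11 (parent –)
  visit 12 (parent 11)
    12–11: parent, skip
    visit 9 (parent 12)
      9–12: parent, skip
    visit 5 (parent 12)
      visit 1 (parent 5)
        1–5: parent, skip
        visit 6 (parent 1)
          6–1: parent, skip
      5–12: parent, skip
      visit 8 (parent 5)
        visit 10 (parent 8)
          10–8: parent, skip
        visit 3 (parent 8)
          3–8: parent, skip
          visit 7 (parent 3)
            visit 2 (parent 7)
              2–7: parent, skip
            7–3: parent, skip
        8–5: parent, skip
visit 4 (parent –)
No non-parent visited neighbor found — the graph is a forest.

No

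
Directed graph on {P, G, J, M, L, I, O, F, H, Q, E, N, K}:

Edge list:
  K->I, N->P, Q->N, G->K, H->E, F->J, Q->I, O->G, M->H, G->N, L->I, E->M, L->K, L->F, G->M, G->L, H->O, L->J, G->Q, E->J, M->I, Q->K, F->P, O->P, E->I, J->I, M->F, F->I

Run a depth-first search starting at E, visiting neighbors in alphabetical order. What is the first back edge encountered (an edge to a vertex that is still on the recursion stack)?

H→E

DFS from E (visiting neighbors in alphabetical order); mark gray on enter, black on exit:
E gray
  I gray
  I black
  J gray
    J→I: I black — skip
  J black
  M gray
    F gray
      F→I: I black — skip
      F→J: J black — skip
      P gray
      P black
    F black
    H gray
      H→E: E is gray → back edge
First back edge: H → E.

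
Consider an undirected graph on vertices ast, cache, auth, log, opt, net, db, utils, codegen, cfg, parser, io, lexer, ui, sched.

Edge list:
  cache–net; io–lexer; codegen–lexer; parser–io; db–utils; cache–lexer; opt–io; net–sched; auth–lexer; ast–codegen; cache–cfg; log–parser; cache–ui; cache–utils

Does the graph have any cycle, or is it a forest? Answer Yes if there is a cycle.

No

DFS, tracking each vertex's parent; an edge to a visited non-parent vertex closes a cycle.
Start from opt:
visit opt (parent –)
  visit io (parent opt)
    visit lexer (parent io)
      lexer–io: parent, skip
      visit cache (parent lexer)
        cache–lexer: parent, skip
        visit net (parent cache)
          visit sched (parent net)
            sched–net: parent, skip
          net–cache: parent, skip
        visit cfg (parent cache)
          cfg–cache: parent, skip
        visit ui (parent cache)
          ui–cache: parent, skip
        visit utils (parent cache)
          utils–cache: parent, skip
          visit db (parent utils)
            db–utils: parent, skip
      visit codegen (parent lexer)
        visit ast (parent codegen)
          ast–codegen: parent, skip
        codegen–lexer: parent, skip
      visit auth (parent lexer)
        auth–lexer: parent, skip
    visit parser (parent io)
      parser–io: parent, skip
      visit log (parent parser)
        log–parser: parent, skip
    io–opt: parent, skip
No non-parent visited neighbor found — the graph is a forest.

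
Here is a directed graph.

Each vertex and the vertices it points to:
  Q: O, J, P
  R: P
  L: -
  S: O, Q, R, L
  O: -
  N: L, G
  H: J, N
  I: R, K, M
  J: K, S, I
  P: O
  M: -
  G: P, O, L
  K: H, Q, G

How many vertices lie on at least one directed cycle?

A vertex is on a directed cycle iff it belongs to a strongly connected component of size ≥ 2 (or has a self-loop).
The vertices on cycles are {H, I, J, K, Q, S} — 6 in total.

6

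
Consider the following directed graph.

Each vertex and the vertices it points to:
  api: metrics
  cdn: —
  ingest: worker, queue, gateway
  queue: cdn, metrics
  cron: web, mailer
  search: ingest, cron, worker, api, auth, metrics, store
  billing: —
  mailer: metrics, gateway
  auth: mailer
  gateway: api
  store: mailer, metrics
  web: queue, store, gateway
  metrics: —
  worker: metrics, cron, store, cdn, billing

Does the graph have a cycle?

DFS with white/gray/black marking, starting from queue:
queue gray
  cdn gray
  cdn black
  metrics gray
  metrics black
queue black
api gray
  api→metrics: metrics black — skip
api black
ingest gray
  worker gray
    worker→metrics: metrics black — skip
    cron gray
      web gray
        web→queue: queue black — skip
        store gray
          mailer gray
            mailer→metrics: metrics black — skip
            gateway gray
              gateway→api: api black — skip
            gateway black
          mailer black
          store→metrics: metrics black — skip
        store black
        web→gateway: gateway black — skip
      web black
      cron→mailer: mailer black — skip
    cron black
    worker→store: store black — skip
    worker→cdn: cdn black — skip
    billing gray
    billing black
  worker black
  ingest→queue: queue black — skip
  ingest→gateway: gateway black — skip
ingest black
search gray
  search→ingest: ingest black — skip
  search→cron: cron black — skip
  search→worker: worker black — skip
  search→api: api black — skip
  auth gray
    auth→mailer: mailer black — skip
  auth black
  search→metrics: metrics black — skip
  search→store: store black — skip
search black
Every edge goes to a white or black vertex — no back edge, so the graph is acyclic.

No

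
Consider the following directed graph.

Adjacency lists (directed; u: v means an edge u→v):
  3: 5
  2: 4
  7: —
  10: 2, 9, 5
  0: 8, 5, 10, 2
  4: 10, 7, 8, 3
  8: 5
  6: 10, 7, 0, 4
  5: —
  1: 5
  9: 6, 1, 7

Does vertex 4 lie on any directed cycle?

Yes

4 is on a cycle iff 4 can reach itself via ≥1 edge.
4 → 10 → 2 → 4 — yes.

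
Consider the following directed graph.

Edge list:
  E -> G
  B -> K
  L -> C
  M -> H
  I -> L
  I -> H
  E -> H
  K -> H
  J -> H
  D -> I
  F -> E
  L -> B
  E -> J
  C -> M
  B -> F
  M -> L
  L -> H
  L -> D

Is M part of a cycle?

Yes

M is on a cycle iff M can reach itself via ≥1 edge.
M → L → C → M — yes.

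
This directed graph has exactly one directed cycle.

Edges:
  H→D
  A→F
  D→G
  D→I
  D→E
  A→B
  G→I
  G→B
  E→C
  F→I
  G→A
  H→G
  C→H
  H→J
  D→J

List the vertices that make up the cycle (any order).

DFS with gray/black marking from H:
H gray
  D gray
    E gray
      C gray
        C→H: H is gray → back edge
Back edge closes the cycle H → D → E → C → H; its vertices are {C, D, E, H}.

C, D, E, H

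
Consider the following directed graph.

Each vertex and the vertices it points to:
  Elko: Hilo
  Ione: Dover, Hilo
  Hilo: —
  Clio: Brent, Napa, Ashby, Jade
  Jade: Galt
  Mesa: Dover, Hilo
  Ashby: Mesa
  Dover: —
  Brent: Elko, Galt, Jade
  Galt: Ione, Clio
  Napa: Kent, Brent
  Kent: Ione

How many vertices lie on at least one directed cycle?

A vertex is on a directed cycle iff it belongs to a strongly connected component of size ≥ 2 (or has a self-loop).
The vertices on cycles are {Clio, Galt, Jade, Napa, Brent} — 5 in total.

5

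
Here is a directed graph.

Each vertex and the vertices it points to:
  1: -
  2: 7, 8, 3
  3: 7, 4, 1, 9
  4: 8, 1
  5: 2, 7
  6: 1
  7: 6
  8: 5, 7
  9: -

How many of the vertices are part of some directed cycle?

A vertex is on a directed cycle iff it belongs to a strongly connected component of size ≥ 2 (or has a self-loop).
The vertices on cycles are {2, 3, 4, 5, 8} — 5 in total.

5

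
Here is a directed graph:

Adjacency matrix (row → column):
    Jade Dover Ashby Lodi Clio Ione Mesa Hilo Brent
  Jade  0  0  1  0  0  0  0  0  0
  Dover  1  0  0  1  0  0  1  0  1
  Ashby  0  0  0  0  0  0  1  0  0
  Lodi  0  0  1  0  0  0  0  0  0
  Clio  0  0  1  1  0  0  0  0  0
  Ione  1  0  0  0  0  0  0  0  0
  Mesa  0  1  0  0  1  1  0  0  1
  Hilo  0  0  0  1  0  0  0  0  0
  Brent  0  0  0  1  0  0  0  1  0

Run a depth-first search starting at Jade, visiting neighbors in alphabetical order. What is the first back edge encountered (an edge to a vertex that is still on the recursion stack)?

DFS from Jade (visiting neighbors in alphabetical order); mark gray on enter, black on exit:
Jade gray
  Ashby gray
    Mesa gray
      Brent gray
        Hilo gray
          Lodi gray
            Lodi→Ashby: Ashby is gray → back edge
First back edge: Lodi → Ashby.

Lodi->Ashby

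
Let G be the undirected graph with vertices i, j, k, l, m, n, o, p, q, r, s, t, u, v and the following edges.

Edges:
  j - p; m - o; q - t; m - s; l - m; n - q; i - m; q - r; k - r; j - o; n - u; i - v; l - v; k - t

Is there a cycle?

Yes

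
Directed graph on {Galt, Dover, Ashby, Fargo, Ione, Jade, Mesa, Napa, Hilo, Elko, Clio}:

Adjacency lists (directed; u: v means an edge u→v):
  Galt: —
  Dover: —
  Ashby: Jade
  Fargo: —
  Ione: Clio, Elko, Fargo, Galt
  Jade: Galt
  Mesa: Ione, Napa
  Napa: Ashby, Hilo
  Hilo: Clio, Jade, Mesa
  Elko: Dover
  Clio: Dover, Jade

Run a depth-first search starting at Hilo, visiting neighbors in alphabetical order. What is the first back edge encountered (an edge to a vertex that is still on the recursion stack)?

Napa->Hilo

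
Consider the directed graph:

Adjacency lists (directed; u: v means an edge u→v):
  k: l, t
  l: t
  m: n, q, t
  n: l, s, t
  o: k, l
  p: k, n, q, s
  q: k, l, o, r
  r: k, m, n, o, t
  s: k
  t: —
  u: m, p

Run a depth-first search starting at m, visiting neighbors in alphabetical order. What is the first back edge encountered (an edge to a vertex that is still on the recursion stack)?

DFS from m (visiting neighbors in alphabetical order); mark gray on enter, black on exit:
m gray
  n gray
    l gray
      t gray
      t black
    l black
    s gray
      k gray
        k→l: l black — skip
        k→t: t black — skip
      k black
    s black
    n→t: t black — skip
  n black
  q gray
    q→k: k black — skip
    q→l: l black — skip
    o gray
      o→k: k black — skip
      o→l: l black — skip
    o black
    r gray
      r→k: k black — skip
      r→m: m is gray → back edge
First back edge: r → m.

r→m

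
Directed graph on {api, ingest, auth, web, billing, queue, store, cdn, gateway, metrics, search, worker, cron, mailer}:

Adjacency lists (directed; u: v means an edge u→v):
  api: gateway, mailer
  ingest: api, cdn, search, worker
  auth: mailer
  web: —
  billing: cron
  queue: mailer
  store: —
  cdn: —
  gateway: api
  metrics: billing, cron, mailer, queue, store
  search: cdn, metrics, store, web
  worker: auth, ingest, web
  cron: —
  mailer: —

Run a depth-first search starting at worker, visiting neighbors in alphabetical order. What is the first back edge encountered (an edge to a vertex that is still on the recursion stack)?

gateway→api

DFS from worker (visiting neighbors in alphabetical order); mark gray on enter, black on exit:
worker gray
  auth gray
    mailer gray
    mailer black
  auth black
  ingest gray
    api gray
      gateway gray
        gateway→api: api is gray → back edge
First back edge: gateway → api.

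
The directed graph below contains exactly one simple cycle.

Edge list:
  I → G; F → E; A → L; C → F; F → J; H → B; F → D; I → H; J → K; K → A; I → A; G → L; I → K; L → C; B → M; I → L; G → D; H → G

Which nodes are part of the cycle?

DFS with gray/black marking from L:
L gray
  C gray
    F gray
      J gray
        K gray
          A gray
            A→L: L is gray → back edge
Back edge closes the cycle L → C → F → J → K → A → L; its vertices are {A, C, F, J, K, L}.

A, C, F, J, K, L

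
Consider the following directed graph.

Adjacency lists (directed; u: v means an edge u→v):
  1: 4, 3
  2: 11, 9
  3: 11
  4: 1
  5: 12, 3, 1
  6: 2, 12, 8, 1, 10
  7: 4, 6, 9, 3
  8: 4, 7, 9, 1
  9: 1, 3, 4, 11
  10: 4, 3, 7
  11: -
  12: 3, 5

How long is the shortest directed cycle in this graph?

For each vertex v, BFS finds the shortest path from v back to v.
The shortest such closed walk is 12 → 5 → 12, length 2.

2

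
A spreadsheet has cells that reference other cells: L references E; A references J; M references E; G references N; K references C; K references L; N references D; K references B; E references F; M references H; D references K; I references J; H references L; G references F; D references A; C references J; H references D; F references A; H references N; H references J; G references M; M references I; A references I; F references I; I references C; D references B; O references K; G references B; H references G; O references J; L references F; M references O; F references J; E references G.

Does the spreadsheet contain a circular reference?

Yes

DFS with white/gray/black marking, starting from G:
G gray
  M gray
    O gray
      J gray
      J black
      K gray
        L gray
          F gray
            A gray
              I gray
                I→J: J black — skip
                C gray
                  C→J: J black — skip
                C black
              I black
              A→J: J black — skip
            A black
            F→I: I black — skip
            F→J: J black — skip
          F black
          E gray
            E→F: F black — skip
            E→G: G is gray → back edge
Back edge found, so a cycle exists: G → M → O → K → L → E → G.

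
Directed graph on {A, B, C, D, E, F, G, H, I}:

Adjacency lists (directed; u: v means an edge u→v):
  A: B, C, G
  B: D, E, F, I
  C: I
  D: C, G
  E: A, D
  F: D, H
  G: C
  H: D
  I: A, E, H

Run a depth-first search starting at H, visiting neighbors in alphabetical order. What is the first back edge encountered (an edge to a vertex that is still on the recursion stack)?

DFS from H (visiting neighbors in alphabetical order); mark gray on enter, black on exit:
H gray
  D gray
    C gray
      I gray
        A gray
          B gray
            B→D: D is gray → back edge
First back edge: B → D.

B->D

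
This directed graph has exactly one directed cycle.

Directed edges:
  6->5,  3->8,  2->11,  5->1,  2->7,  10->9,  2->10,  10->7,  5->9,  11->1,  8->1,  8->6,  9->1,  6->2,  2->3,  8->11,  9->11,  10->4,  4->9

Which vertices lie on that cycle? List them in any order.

DFS with gray/black marking from 6:
6 gray
  5 gray
    1 gray
    1 black
    9 gray
      9→1: 1 black — skip
      11 gray
        11→1: 1 black — skip
      11 black
    9 black
  5 black
  2 gray
    10 gray
      10→9: 9 black — skip
      7 gray
      7 black
      4 gray
        4→9: 9 black — skip
      4 black
    10 black
    3 gray
      8 gray
        8→11: 11 black — skip
        8→6: 6 is gray → back edge
Back edge closes the cycle 6 → 2 → 3 → 8 → 6; its vertices are {2, 3, 6, 8}.

2, 3, 6, 8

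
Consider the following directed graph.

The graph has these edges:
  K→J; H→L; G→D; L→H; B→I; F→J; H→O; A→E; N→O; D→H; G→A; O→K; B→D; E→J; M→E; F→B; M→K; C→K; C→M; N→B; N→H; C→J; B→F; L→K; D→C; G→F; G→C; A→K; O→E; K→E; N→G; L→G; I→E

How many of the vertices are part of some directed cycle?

6

A vertex is on a directed cycle iff it belongs to a strongly connected component of size ≥ 2 (or has a self-loop).
The vertices on cycles are {B, D, F, G, H, L} — 6 in total.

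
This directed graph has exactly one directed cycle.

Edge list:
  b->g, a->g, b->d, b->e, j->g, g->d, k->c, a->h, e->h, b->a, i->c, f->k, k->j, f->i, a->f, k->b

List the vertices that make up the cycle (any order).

DFS with gray/black marking from f:
f gray
  i gray
    c gray
    c black
  i black
  k gray
    k→c: c black — skip
    b gray
      d gray
      d black
      g gray
        g→d: d black — skip
      g black
      e gray
        h gray
        h black
      e black
      a gray
        a→h: h black — skip
        a→g: g black — skip
        a→f: f is gray → back edge
Back edge closes the cycle f → k → b → a → f; its vertices are {a, b, f, k}.

a, b, f, k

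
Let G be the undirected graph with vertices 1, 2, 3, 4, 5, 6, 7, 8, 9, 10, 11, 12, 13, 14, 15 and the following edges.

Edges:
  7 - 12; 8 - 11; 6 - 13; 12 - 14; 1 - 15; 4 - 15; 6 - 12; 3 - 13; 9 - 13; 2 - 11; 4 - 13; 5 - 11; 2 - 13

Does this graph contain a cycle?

No

DFS, tracking each vertex's parent; an edge to a visited non-parent vertex closes a cycle.
Start from 14:
visit 14 (parent –)
  visit 12 (parent 14)
    visit 6 (parent 12)
      visit 13 (parent 6)
        13–6: parent, skip
        visit 9 (parent 13)
          9–13: parent, skip
        visit 2 (parent 13)
          visit 11 (parent 2)
            visit 8 (parent 11)
              8–11: parent, skip
            visit 5 (parent 11)
              5–11: parent, skip
            11–2: parent, skip
          2–13: parent, skip
        visit 4 (parent 13)
          4–13: parent, skip
          visit 15 (parent 4)
            15–4: parent, skip
            visit 1 (parent 15)
              1–15: parent, skip
        visit 3 (parent 13)
          3–13: parent, skip
      6–12: parent, skip
    12–14: parent, skip
    visit 7 (parent 12)
      7–12: parent, skip
visit 10 (parent –)
No non-parent visited neighbor found — the graph is a forest.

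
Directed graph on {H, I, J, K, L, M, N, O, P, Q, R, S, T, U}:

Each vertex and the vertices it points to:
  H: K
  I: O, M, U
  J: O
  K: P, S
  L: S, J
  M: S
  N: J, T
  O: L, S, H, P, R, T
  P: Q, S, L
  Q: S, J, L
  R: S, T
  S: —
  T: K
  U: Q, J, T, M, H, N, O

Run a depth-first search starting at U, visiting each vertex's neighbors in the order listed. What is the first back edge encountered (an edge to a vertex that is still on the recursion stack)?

DFS from U (visiting each vertex's neighbors in the order listed); mark gray on enter, black on exit:
U gray
  Q gray
    S gray
    S black
    J gray
      O gray
        L gray
          L→S: S black — skip
          L→J: J is gray → back edge
First back edge: L → J.

L->J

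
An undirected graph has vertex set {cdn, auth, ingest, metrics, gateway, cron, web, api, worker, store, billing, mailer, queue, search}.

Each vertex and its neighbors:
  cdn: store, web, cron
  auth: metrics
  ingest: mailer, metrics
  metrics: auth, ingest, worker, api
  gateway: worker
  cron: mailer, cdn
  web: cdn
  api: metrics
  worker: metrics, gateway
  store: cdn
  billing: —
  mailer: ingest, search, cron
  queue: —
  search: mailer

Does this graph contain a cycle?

DFS, tracking each vertex's parent; an edge to a visited non-parent vertex closes a cycle.
Start from cdn:
visit cdn (parent –)
  visit store (parent cdn)
    store–cdn: parent, skip
  visit web (parent cdn)
    web–cdn: parent, skip
  visit cron (parent cdn)
    visit mailer (parent cron)
      visit ingest (parent mailer)
        ingest–mailer: parent, skip
        visit metrics (parent ingest)
          visit auth (parent metrics)
            auth–metrics: parent, skip
          metrics–ingest: parent, skip
          visit worker (parent metrics)
            worker–metrics: parent, skip
            visit gateway (parent worker)
              gateway–worker: parent, skip
          visit api (parent metrics)
            api–metrics: parent, skip
      visit search (parent mailer)
        search–mailer: parent, skip
      mailer–cron: parent, skip
    cron–cdn: parent, skip
visit billing (parent –)
visit queue (parent –)
No non-parent visited neighbor found — the graph is a forest.

No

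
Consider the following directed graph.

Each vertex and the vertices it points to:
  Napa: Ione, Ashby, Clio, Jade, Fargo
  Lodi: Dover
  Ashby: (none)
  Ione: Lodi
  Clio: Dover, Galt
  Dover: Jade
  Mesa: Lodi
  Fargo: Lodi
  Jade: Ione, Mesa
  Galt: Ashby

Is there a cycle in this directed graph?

Yes

DFS with white/gray/black marking, starting from Mesa:
Mesa gray
  Lodi gray
    Dover gray
      Jade gray
        Ione gray
          Ione→Lodi: Lodi is gray → back edge
Back edge found, so a cycle exists: Lodi → Dover → Jade → Ione → Lodi.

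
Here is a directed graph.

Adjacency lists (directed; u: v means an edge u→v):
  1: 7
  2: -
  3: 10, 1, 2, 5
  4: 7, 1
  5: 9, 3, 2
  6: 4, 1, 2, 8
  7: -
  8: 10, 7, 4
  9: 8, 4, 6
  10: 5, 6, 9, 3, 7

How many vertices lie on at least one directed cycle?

6

A vertex is on a directed cycle iff it belongs to a strongly connected component of size ≥ 2 (or has a self-loop).
The vertices on cycles are {3, 5, 6, 8, 9, 10} — 6 in total.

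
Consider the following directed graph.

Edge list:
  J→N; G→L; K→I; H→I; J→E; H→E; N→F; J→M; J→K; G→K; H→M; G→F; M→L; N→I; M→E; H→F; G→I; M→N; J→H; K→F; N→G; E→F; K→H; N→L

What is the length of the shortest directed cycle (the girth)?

5

For each vertex v, BFS finds the shortest path from v back to v.
The shortest such closed walk is H → M → N → G → K → H, length 5.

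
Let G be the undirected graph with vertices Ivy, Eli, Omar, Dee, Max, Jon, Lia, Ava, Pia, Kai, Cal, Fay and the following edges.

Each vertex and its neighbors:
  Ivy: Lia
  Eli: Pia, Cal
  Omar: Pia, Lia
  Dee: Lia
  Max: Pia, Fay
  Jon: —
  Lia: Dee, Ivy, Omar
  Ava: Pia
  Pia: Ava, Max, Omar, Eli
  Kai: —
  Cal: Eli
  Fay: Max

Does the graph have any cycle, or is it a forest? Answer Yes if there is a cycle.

DFS, tracking each vertex's parent; an edge to a visited non-parent vertex closes a cycle.
Start from Ivy:
visit Ivy (parent –)
  visit Lia (parent Ivy)
    visit Dee (parent Lia)
      Dee–Lia: parent, skip
    Lia–Ivy: parent, skip
    visit Omar (parent Lia)
      visit Pia (parent Omar)
        visit Ava (parent Pia)
          Ava–Pia: parent, skip
        visit Max (parent Pia)
          Max–Pia: parent, skip
          visit Fay (parent Max)
            Fay–Max: parent, skip
        Pia–Omar: parent, skip
        visit Eli (parent Pia)
          Eli–Pia: parent, skip
          visit Cal (parent Eli)
            Cal–Eli: parent, skip
      Omar–Lia: parent, skip
visit Jon (parent –)
visit Kai (parent –)
No non-parent visited neighbor found — the graph is a forest.

No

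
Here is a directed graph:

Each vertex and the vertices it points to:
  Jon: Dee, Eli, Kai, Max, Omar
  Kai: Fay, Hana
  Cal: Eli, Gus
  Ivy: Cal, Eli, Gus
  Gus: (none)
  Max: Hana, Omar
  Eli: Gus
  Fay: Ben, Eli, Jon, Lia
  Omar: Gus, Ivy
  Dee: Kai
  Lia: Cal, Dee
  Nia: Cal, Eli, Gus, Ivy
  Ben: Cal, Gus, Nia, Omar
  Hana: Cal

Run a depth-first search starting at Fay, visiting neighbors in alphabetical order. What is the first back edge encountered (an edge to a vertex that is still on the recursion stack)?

DFS from Fay (visiting neighbors in alphabetical order); mark gray on enter, black on exit:
Fay gray
  Ben gray
    Cal gray
      Eli gray
        Gus gray
        Gus black
      Eli black
      Cal→Gus: Gus black — skip
    Cal black
    Ben→Gus: Gus black — skip
    Nia gray
      Nia→Cal: Cal black — skip
      Nia→Eli: Eli black — skip
      Nia→Gus: Gus black — skip
      Ivy gray
        Ivy→Cal: Cal black — skip
        Ivy→Eli: Eli black — skip
        Ivy→Gus: Gus black — skip
      Ivy black
    Nia black
    Omar gray
      Omar→Gus: Gus black — skip
      Omar→Ivy: Ivy black — skip
    Omar black
  Ben black
  Fay→Eli: Eli black — skip
  Jon gray
    Dee gray
      Kai gray
        Kai→Fay: Fay is gray → back edge
First back edge: Kai → Fay.

Kai→Fay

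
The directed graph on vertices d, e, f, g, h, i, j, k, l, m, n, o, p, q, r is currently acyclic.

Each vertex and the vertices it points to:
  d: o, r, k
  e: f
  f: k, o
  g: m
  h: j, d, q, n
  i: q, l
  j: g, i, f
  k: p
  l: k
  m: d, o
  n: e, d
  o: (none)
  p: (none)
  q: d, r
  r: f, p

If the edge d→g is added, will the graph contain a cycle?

Yes

Adding d→g creates a cycle iff g can already reach d.
Path from g: g → m → d.
So g → … → d → g is a cycle.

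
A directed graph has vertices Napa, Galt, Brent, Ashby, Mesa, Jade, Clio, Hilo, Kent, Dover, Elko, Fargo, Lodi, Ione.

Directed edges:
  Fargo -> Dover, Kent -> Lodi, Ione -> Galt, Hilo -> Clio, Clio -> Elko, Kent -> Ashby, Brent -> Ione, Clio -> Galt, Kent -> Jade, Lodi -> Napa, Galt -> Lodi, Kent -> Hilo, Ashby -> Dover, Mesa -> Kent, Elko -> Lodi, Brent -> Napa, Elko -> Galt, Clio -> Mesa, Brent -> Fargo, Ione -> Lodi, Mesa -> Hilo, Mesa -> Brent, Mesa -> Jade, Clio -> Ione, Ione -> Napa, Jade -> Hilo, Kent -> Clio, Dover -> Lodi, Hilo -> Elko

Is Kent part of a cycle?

Kent is on a cycle iff Kent can reach itself via ≥1 edge.
Kent → Clio → Mesa → Kent — yes.

Yes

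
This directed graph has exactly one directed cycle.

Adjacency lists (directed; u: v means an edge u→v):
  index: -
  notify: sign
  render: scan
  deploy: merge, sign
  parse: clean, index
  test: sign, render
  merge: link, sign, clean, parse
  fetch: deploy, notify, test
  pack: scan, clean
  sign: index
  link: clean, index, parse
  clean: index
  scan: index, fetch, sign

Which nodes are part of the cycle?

DFS with gray/black marking from scan:
scan gray
  index gray
  index black
  fetch gray
    deploy gray
      merge gray
        link gray
          clean gray
            clean→index: index black — skip
          clean black
          link→index: index black — skip
          parse gray
            parse→clean: clean black — skip
            parse→index: index black — skip
          parse black
        link black
        sign gray
          sign→index: index black — skip
        sign black
        merge→clean: clean black — skip
        merge→parse: parse black — skip
      merge black
      deploy→sign: sign black — skip
    deploy black
    notify gray
      notify→sign: sign black — skip
    notify black
    test gray
      test→sign: sign black — skip
      render gray
        render→scan: scan is gray → back edge
Back edge closes the cycle scan → fetch → test → render → scan; its vertices are {scan, test, fetch, render}.

scan, test, fetch, render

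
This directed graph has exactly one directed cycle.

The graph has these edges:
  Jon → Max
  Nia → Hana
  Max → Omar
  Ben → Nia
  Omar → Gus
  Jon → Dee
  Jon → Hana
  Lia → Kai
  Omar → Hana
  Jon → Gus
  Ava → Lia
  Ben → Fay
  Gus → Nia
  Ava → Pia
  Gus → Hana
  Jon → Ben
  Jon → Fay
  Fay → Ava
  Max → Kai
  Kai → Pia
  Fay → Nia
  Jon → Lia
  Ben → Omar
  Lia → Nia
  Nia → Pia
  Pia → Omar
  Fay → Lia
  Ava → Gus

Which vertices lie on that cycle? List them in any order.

DFS with gray/black marking from Nia:
Nia gray
  Pia gray
    Omar gray
      Hana gray
      Hana black
      Gus gray
        Gus→Hana: Hana black — skip
        Gus→Nia: Nia is gray → back edge
Back edge closes the cycle Nia → Pia → Omar → Gus → Nia; its vertices are {Gus, Nia, Pia, Omar}.

Gus, Nia, Pia, Omar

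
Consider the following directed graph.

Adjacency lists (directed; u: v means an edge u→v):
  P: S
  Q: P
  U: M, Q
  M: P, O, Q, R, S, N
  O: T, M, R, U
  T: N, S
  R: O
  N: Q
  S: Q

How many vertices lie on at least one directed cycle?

A vertex is on a directed cycle iff it belongs to a strongly connected component of size ≥ 2 (or has a self-loop).
The vertices on cycles are {M, O, P, Q, R, S, U} — 7 in total.

7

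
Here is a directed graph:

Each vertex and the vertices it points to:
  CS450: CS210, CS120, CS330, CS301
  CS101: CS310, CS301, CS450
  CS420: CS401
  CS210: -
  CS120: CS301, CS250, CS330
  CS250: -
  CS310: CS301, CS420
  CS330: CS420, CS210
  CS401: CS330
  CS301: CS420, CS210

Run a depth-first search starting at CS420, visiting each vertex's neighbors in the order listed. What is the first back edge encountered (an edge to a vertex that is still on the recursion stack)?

DFS from CS420 (visiting each vertex's neighbors in the order listed); mark gray on enter, black on exit:
CS420 gray
  CS401 gray
    CS330 gray
      CS330→CS420: CS420 is gray → back edge
First back edge: CS330 → CS420.

CS330→CS420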